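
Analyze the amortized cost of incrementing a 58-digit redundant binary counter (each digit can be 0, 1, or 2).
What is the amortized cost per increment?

A redundant counter on 58 digits allows digit values 0, 1, 2. Increment adds 1 to the least significant digit and carries any 2 to a 0 plus +1 on the next digit. With potential Phi = (number of 2-digits), each increment does O(1) actual work plus a chain of carries, each of which decreases Phi by 1. Amortized O(1).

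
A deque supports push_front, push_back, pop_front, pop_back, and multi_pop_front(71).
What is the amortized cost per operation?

Assign 2 credits to each push operation. A pop uses 1 saved credit. multi_pop_front(71) uses up to 71 saved credits from previous pushes. Credits never go negative. Amortized cost is O(1).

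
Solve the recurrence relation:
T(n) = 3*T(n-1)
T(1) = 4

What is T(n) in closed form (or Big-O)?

Each step multiplies by 3. T(n) = T(1)*3^(n-1) = 4*3^(n-1).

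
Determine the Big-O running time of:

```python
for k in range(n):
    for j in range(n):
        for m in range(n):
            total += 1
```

Time complexity: O(n^3).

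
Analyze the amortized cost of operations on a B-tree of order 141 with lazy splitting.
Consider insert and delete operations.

In a B-tree of order 141, a node splits when it has 141 keys. With lazy splitting, we use potential Phi = number of full nodes + number of near-empty nodes. Each split costs O(1) but reduces potential. Between splits, at least 70 insertions must occur in that node. Amortized structural cost is O(1) per operation, plus O(log_141 n) traversal.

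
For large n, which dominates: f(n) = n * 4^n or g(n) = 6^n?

g(n) = 6^n grows faster: 6^n / (n 4^n) = (6/4)^n / n -> infinity since 6/4 > 1.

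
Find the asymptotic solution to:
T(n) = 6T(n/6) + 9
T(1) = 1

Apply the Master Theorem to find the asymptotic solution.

a=6, b=6, f(n)=9. log_6(6) = 1. Case 1 of Master Theorem: T(n) = O(n^1).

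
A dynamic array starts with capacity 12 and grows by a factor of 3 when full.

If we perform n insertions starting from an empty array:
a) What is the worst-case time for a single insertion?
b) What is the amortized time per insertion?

(a) Worst-case single insertion: O(n) -- when the array is full at capacity c, the resize copies all c elements, and c can be Theta(n).
(b) Resizes happen at sizes 12, 36, 108, ... Total copy cost for n insertions: 12 + 36 + ... = O(n) (geometric series with ratio 1/3). Amortized cost per insertion: O(n)/n = O(1).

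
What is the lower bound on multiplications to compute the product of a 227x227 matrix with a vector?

A 227x227 matrix-vector product has 227 inner products of length 227. Output depends on all 227^2 = 51529 matrix entries. At least 51529 multiplications needed.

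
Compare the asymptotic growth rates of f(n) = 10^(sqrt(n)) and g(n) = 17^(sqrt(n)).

g(n) = 17^(sqrt(n)) grows faster: ratio is (17/10)^(sqrt(n)) -> infinity since 17/10 > 1.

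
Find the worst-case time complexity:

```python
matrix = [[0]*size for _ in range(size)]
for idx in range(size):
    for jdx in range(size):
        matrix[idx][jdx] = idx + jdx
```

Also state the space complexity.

Time complexity: O(n^2).
Space complexity: O(n^2).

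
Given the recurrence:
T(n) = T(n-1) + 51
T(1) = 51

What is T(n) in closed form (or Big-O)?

Unrolling: T(n) = T(n-1) + 51 = T(n-2) + 2*51 = ... = T(1) + (n-1)*51 = 51 + (n-1)*51 = 51n.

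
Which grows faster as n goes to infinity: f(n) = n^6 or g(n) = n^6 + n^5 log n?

f(n) = n^6 and g(n) = n^6 + n^5 log n are Theta of each other: the lower-order n^5 log n term is o(n^6); both are Theta(n^6).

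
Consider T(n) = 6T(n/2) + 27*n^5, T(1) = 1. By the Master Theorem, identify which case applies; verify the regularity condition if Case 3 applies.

a=6, b=2, f(n)=27*n^5.
log_2(6) = 2.585 < 5.
f(n) = Omega(n^(2.585+epsilon)) for some epsilon > 0, so Case 3 is the candidate.
Regularity: a*f(n/b) = 6*27*(n/2)^5 = (6/32)*27*n^5 <= c*f(n) with c = 6/32 < 1. Satisfied.
Case 3: T(n) = Theta(n^5).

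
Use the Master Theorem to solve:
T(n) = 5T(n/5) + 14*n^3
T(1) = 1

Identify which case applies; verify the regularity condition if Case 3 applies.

a=5, b=5, f(n)=14*n^3.
log_5(5) = 1 < 3.
f(n) = Omega(n^(1+epsilon)) for some epsilon > 0, so Case 3 is the candidate.
Regularity: a*f(n/b) = 5*14*(n/5)^3 = (5/125)*14*n^3 <= c*f(n) with c = 5/125 < 1. Satisfied.
Case 3: T(n) = Theta(n^3).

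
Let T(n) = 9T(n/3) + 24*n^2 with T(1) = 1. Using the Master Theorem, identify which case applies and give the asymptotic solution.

a=9, b=3, f(n)=24*n^2.
log_3(9) = 2, so n^(log_b(a)) = n^2.
f(n) = Theta(n^2), so Case 2 applies.
T(n) = Theta(n^2 log n).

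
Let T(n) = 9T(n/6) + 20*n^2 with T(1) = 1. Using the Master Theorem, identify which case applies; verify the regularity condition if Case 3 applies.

a=9, b=6, f(n)=20*n^2.
log_6(9) = 1.226 < 2.
f(n) = Omega(n^(1.226+epsilon)) for some epsilon > 0, so Case 3 is the candidate.
Regularity: a*f(n/b) = 9*20*(n/6)^2 = (9/36)*20*n^2 <= c*f(n) with c = 9/36 < 1. Satisfied.
Case 3: T(n) = Theta(n^2).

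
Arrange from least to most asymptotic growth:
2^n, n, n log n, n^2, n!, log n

Ordered by growth rate: log n < n < n log n < n^2 < 2^n < n!.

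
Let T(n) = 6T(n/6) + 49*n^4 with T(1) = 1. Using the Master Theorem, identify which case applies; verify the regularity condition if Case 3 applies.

a=6, b=6, f(n)=49*n^4.
log_6(6) = 1 < 4.
f(n) = Omega(n^(1+epsilon)) for some epsilon > 0, so Case 3 is the candidate.
Regularity: a*f(n/b) = 6*49*(n/6)^4 = (6/1296)*49*n^4 <= c*f(n) with c = 6/1296 < 1. Satisfied.
Case 3: T(n) = Theta(n^4).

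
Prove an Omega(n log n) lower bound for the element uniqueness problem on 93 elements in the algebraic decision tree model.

In the algebraic decision tree model, element uniqueness on 93 elements is equivalent to determining which cell of an arrangement of C(93,2) = 4278 hyperplanes x_i = x_j contains the input point. Ben-Or's theorem shows this requires Omega(n log n).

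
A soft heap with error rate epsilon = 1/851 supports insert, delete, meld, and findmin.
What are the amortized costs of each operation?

Soft heaps (Chazelle) allow up to an epsilon = 1/851 fraction of elements to have corrupted (raised) keys. Insert is O(log(1/epsilon)) = O(log 851) amortized -- the structure maintains heap-ordered binary trees of rank bounded by O(log(1/epsilon)). Meld concatenates root lists: O(1) amortized. Delete and findmin are O(1) amortized.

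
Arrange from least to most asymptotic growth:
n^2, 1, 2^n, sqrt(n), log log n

Ordered by growth rate: 1 < log log n < sqrt(n) < n^2 < 2^n.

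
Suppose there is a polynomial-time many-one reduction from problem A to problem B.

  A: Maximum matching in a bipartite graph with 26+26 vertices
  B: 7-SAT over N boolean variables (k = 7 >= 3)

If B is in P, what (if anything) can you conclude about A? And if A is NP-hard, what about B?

A poly-time reduction A <=_p B means any A-instance can be transformed to a B-instance in poly time.
If B is in P: compose the reduction with B's poly-time algorithm to solve A in poly time, so A is in P.
If A is NP-hard: every NP problem reduces to A, which reduces to B; composing reductions, every NP problem reduces to B, so B is NP-hard.
(Here in fact A is P and B is NP-complete.)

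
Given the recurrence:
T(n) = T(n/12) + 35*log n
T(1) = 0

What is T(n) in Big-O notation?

Each of the log_12(n) levels adds O(log n). T(n) = O(log^2 n).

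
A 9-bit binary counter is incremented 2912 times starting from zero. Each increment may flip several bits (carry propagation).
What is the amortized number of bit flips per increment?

Bit i flips on every 2^i-th increment, so over 2912 increments bit i flips floor(2912/2^i) times. Summing over i: total flips < 2 * 2912. Amortized: < 2 = O(1) per increment.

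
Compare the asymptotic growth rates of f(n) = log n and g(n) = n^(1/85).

g(n) = n^(1/85) grows faster: any positive power of n dominates log n.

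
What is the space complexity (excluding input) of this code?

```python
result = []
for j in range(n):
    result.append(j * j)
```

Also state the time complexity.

Space complexity: O(n).
Auxiliary storage grows linearly with the input size n in the worst case.
Time complexity: O(n).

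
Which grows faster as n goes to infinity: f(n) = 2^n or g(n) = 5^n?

g(n) = 5^n grows faster: (5/2)^n -> infinity since 5/2 > 1.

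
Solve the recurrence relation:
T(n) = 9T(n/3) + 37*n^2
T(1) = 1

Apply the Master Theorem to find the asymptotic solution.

a=9, b=3, f(n)=37*n^2. log_3(9) = 2. Case 2: T(n) = O(n^2 log n).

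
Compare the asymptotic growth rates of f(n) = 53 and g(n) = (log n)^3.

g(n) = (log n)^3 grows faster: any unbounded function dominates a constant.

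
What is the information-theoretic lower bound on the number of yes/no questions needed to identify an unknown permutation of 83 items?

There are 83! = 39455239697206586511897471180120610571436503407643446275224357528369751562996629334879591940103770870906880000000000000000000 permutations. Each yes/no question gives at most 1 bit, so at least ceil(log_2(39455239697206586511897471180120610571436503407643446275224357528369751562996629334879591940103770870906880000000000000000000)) = 414 questions are needed.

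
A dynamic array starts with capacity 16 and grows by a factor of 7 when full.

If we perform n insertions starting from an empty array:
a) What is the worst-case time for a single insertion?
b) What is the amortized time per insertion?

(a) Worst-case single insertion: O(n) -- when the array is full at capacity c, the resize copies all c elements, and c can be Theta(n).
(b) Resizes happen at sizes 16, 112, 784, ... Total copy cost for n insertions: 16 + 112 + ... = O(n) (geometric series with ratio 1/7). Amortized cost per insertion: O(n)/n = O(1).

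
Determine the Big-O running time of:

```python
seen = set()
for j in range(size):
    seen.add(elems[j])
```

Time complexity: O(n).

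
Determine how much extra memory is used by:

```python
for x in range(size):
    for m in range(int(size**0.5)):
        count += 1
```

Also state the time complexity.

Space complexity: O(1).
Only a constant amount of auxiliary storage is used; nothing grows with n.
Time complexity: O(n * sqrt(n)).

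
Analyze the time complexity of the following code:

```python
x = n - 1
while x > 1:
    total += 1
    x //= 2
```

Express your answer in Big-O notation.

Time complexity: O(log n).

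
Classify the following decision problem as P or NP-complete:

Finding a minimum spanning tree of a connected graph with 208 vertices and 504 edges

This problem is in P: Kruskal's / Prim's algorithms run in polynomial time.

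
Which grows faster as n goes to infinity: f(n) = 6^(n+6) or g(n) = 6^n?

f(n) = 6^(n+6) and g(n) = 6^n are Theta of each other: 6^(n+6) = 6^6 * 6^n = Theta(6^n).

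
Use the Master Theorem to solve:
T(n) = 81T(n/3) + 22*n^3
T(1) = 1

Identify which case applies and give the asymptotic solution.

a=81, b=3, f(n)=22*n^3.
log_3(81) = 4 > 3.
Since f(n) = O(n^3) is polynomially smaller than n^4, Case 1 applies.
T(n) = Theta(n^4).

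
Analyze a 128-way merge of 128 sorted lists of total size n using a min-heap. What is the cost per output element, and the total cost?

Maintain a min-heap of size 128 holding the current head of each list. Each output step does one extract-min (O(log 128)) and one insert of that list's next element (O(log 128)). Each of the n elements passes through the heap exactly once, so the total cost is O(n log 128), i.e. O(log 128) per output element.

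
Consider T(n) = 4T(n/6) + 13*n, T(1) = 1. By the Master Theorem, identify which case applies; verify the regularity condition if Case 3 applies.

a=4, b=6, f(n)=13*n.
log_6(4) = 0.7737 < 1.
f(n) = Omega(n^(0.7737+epsilon)) for some epsilon > 0, so Case 3 is the candidate.
Regularity: a*f(n/b) = 4*13*(n/6)^1 = (4/6)*13*n^1 <= c*f(n) with c = 4/6 < 1. Satisfied.
Case 3: T(n) = Theta(n).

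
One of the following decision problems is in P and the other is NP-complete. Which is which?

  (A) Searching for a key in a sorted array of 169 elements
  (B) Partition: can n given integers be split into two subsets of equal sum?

(A) is P: binary search runs in O(log n).
(B) is NP-complete: Subset Sum reduces to it (one of Karp's 21 NP-complete problems).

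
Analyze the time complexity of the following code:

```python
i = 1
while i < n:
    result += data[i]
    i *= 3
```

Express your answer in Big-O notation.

Time complexity: O(log n).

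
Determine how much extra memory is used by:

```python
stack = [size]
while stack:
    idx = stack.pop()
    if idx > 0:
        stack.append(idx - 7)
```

Space complexity: O(1).
Only a constant amount of auxiliary storage is used; nothing grows with n.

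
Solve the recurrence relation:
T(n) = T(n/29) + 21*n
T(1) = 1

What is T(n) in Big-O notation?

Geometric series: 21*n*(1 + 1/29 + 1/29^2 + ...) = O(n). T(n) = O(n).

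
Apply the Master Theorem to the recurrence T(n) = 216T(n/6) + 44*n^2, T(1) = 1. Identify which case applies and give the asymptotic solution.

a=216, b=6, f(n)=44*n^2.
log_6(216) = 3 > 2.
Since f(n) = O(n^2) is polynomially smaller than n^3, Case 1 applies.
T(n) = Theta(n^3).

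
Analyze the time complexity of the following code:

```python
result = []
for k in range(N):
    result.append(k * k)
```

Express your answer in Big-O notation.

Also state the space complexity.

Time complexity: O(n).
Space complexity: O(n).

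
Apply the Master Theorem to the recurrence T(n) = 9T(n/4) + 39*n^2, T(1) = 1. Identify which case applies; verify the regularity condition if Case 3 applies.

a=9, b=4, f(n)=39*n^2.
log_4(9) = 1.585 < 2.
f(n) = Omega(n^(1.585+epsilon)) for some epsilon > 0, so Case 3 is the candidate.
Regularity: a*f(n/b) = 9*39*(n/4)^2 = (9/16)*39*n^2 <= c*f(n) with c = 9/16 < 1. Satisfied.
Case 3: T(n) = Theta(n^2).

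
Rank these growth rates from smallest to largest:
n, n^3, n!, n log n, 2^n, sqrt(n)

Ordered by growth rate: sqrt(n) < n < n log n < n^3 < 2^n < n!.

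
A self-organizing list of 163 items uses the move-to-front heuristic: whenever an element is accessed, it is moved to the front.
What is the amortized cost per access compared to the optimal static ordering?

With potential Phi = number of inversions between the MTF list and the optimal static list (at most C(163,2)), each access has amortized cost at most 2 * (cost under optimal static ordering). This is the move-to-front 2-competitiveness result.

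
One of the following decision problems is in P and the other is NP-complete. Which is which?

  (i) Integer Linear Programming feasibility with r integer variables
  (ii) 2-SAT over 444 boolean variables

(i) is NP-complete: ILP feasibility is NP-complete (LP relaxation is in P).
(ii) is P: 2-SAT is solvable in linear time via implication-graph SCCs.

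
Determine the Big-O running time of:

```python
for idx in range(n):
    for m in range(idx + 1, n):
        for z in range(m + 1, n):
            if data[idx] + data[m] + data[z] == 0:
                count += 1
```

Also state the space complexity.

Time complexity: O(n^3).
Space complexity: O(1).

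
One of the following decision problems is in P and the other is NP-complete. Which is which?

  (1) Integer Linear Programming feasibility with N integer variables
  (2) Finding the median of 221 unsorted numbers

(1) is NP-complete: ILP feasibility is NP-complete (LP relaxation is in P).
(2) is P: linear-time selection (median-of-medians) runs in O(n).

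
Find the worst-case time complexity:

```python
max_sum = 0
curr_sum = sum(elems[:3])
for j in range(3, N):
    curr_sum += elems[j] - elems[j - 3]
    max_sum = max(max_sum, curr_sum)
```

Time complexity: O(n).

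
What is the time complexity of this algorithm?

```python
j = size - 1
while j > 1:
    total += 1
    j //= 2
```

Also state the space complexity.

Time complexity: O(log n).
Space complexity: O(1).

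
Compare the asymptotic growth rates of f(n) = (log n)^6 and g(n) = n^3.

g(n) = n^3 grows faster: any positive polynomial dominates any polylog.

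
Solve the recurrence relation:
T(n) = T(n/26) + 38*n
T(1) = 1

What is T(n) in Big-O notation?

Geometric series: 38*n*(1 + 1/26 + 1/26^2 + ...) = O(n). T(n) = O(n).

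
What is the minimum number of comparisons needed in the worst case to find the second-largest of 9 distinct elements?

Lower bound: finding the max needs 9-1 comparisons. By the adversary weight-doubling argument, the max must personally win >= ceil(log_2(9)) = 4 comparisons; the 2nd-largest is among those 4 losers, needing 4-1 more comparisons. Total >= 9-1 + 4-1 = 11. A balanced knockout tournament achieves this.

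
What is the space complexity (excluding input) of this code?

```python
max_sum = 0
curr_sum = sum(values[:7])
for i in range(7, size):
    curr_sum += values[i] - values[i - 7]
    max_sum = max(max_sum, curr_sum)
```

Space complexity: O(1).
Only a constant amount of auxiliary storage is used; nothing grows with n.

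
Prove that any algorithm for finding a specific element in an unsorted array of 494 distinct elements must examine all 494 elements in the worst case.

Adversary argument: if the algorithm examines fewer than 494 elements, the adversary places the target in an unexamined position. The algorithm cannot distinguish 'not present' from 'in unexamined position'.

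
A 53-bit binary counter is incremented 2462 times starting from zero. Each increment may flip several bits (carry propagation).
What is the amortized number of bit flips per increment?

Bit i flips on every 2^i-th increment, so over 2462 increments bit i flips floor(2462/2^i) times. Summing over i: total flips < 2 * 2462. Amortized: < 2 = O(1) per increment.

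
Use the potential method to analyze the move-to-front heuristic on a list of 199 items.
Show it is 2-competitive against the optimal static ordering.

Let Phi = number of inversions between the MTF list and the optimal static list (0 <= Phi <= C(199,2)). Accessing an element at MTF position k and optimal position j: the move-to-front destroys all k-1 inversions in front of it that are not in front in optimal (>= k-j of them) and creates at most j-1 new ones. Amortized cost <= k + (j-1) - (k-j) = 2j - 1 <= 2 * optimal cost.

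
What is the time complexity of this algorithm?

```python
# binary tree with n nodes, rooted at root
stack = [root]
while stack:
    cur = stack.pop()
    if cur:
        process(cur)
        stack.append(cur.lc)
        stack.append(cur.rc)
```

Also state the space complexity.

Time complexity: O(n).
Space complexity: O(n).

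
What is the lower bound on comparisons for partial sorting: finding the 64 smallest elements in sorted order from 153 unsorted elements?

Finding 64 smallest of 153 in sorted order: Omega(153) to identify the 64 smallest, plus Omega(64 log 64) to sort them. Total: Omega(n + k log k).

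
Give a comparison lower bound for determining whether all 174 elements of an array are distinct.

In the algebraic decision-tree model, the YES region for element distinctness on 174 elements has 174! connected components (one per ordering). Ben-Or's theorem then gives a lower bound of Omega(log(n!)) = Omega(n log n).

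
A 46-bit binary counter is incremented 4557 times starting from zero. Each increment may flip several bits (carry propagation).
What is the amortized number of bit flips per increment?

Bit i flips on every 2^i-th increment, so over 4557 increments bit i flips floor(4557/2^i) times. Summing over i: total flips < 2 * 4557. Amortized: < 2 = O(1) per increment.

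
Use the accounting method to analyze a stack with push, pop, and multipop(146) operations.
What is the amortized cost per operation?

Assign 2 credits per push (1 for the push, 1 saved for a future pop). Each pop or element popped by multipop(146) uses 1 saved credit. Total credits never go negative, so amortized cost is O(1).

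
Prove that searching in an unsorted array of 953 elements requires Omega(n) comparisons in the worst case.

An adversary can always place the target in the last position checked. Until all 953 positions are examined, the target might be in any unchecked position. Therefore 953 comparisons are necessary.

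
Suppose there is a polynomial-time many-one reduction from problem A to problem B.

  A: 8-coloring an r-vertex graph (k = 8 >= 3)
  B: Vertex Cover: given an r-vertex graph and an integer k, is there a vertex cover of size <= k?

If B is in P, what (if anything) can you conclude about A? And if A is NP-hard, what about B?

A poly-time reduction A <=_p B means any A-instance can be transformed to a B-instance in poly time.
If B is in P: compose the reduction with B's poly-time algorithm to solve A in poly time, so A is in P.
If A is NP-hard: every NP problem reduces to A, which reduces to B; composing reductions, every NP problem reduces to B, so B is NP-hard.
(Here in fact A is NP-complete and B is NP-complete.)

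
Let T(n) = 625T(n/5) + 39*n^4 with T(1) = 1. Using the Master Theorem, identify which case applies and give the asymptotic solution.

a=625, b=5, f(n)=39*n^4.
log_5(625) = 4, so n^(log_b(a)) = n^4.
f(n) = Theta(n^4), so Case 2 applies.
T(n) = Theta(n^4 log n).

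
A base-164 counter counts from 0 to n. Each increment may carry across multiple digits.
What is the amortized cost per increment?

Digit at position i changes every 164^i increments. Total digit changes over n increments: n * 164/(164-1) = O(n). Amortized: O(1).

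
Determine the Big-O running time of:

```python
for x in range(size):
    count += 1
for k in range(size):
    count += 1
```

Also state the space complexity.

Time complexity: O(n).
Space complexity: O(1).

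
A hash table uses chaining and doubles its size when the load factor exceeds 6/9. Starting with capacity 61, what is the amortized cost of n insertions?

Rehashing occurs when load exceeds 6/9. Total rehash cost is geometric series summing to O(n). Each insertion itself is O(1). Amortized: O(1).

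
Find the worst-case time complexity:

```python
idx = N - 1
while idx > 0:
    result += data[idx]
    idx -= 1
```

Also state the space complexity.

Time complexity: O(n).
Space complexity: O(1).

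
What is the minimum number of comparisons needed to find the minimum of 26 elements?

Finding the minimum requires 25 comparisons, identical reasoning to finding the maximum. Each comparison eliminates one candidate.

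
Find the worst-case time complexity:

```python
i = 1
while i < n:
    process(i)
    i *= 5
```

Time complexity: O(log n).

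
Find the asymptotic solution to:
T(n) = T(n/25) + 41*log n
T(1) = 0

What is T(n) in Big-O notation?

Each of the log_25(n) levels adds O(log n). T(n) = O(log^2 n).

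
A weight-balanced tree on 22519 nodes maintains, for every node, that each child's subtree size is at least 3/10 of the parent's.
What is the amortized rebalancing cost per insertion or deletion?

With balance ratio 3/10, tree height is O(log_{10/3}(22519)) = O(log n). A rebalance at a node of size s costs O(s) but requires Omega(s) updates in that subtree to retrigger. Summed over the O(log n) ancestors of the touched leaf, amortized rebalancing is O(log n).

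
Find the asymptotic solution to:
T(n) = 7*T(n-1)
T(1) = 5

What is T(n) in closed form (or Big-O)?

Each step multiplies by 7. T(n) = T(1)*7^(n-1) = 5*7^(n-1).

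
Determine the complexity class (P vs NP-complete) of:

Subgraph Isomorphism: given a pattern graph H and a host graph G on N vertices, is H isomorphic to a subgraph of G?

This problem is NP-complete: generalizes Clique and Hamiltonian Path (pattern size is part of the input).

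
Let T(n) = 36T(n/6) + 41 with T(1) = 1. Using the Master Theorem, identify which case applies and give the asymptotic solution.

a=36, b=6, f(n)=41.
log_6(36) = 2 > 0.
Since f(n) = O(n^0) is polynomially smaller than n^2, Case 1 applies.
T(n) = Theta(n^2).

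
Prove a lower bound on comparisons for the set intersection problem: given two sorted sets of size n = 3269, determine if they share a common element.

For two sorted arrays of size n = 3269, any correct algorithm must examine Omega(n) elements. If fewer are examined, an adversary places a common element in an unexamined gap. A merge-based scan achieves O(n), so the bound is tight.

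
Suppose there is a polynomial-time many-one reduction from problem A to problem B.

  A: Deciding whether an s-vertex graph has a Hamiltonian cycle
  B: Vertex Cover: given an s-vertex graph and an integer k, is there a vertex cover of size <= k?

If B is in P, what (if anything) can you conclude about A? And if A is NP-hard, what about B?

A poly-time reduction A <=_p B means any A-instance can be transformed to a B-instance in poly time.
If B is in P: compose the reduction with B's poly-time algorithm to solve A in poly time, so A is in P.
If A is NP-hard: every NP problem reduces to A, which reduces to B; composing reductions, every NP problem reduces to B, so B is NP-hard.
(Here in fact A is NP-complete and B is NP-complete.)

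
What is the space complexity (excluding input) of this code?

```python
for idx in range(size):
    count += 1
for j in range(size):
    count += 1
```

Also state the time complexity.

Space complexity: O(1).
Only a constant amount of auxiliary storage is used; nothing grows with n.
Time complexity: O(n).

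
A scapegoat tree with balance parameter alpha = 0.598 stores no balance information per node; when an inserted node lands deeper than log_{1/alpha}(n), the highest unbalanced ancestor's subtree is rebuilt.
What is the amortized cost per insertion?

Search/insert path is O(log n). A rebuild of a subtree of size s costs O(s), but with alpha = 0.598 at least Omega(s) insertions must have occurred in that subtree since its last rebuild. Charging O(1) of the rebuild to each such insertion gives O(log n) amortized.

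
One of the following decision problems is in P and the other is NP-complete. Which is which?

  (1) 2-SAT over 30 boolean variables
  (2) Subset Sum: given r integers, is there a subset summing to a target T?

(1) is P: 2-SAT is solvable in linear time via implication-graph SCCs.
(2) is NP-complete: one of Karp's 21 NP-complete problems.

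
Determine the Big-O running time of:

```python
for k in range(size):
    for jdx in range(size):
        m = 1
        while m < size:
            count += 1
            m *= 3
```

Time complexity: O(n^2 log n).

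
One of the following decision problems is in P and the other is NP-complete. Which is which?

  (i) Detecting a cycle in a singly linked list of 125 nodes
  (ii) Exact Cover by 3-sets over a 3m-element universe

(i) is P: Floyd's tortoise-and-hare runs in O(n) time, O(1) space.
(ii) is NP-complete: one of Karp's 21 NP-complete problems.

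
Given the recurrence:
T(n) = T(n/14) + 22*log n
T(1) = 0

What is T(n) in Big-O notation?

Each of the log_14(n) levels adds O(log n). T(n) = O(log^2 n).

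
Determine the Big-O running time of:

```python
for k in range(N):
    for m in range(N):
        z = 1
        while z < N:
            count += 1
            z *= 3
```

Time complexity: O(n^2 log n).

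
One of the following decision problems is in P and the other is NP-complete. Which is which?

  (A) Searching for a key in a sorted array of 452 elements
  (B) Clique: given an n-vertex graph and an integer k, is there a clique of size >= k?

(A) is P: binary search runs in O(log n).
(B) is NP-complete: complement of Independent Set / Vertex Cover (with k part of the input).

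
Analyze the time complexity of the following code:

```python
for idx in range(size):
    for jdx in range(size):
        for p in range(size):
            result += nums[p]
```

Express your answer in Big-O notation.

Time complexity: O(n^3).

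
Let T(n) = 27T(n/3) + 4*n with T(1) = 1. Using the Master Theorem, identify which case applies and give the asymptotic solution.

a=27, b=3, f(n)=4*n.
log_3(27) = 3 > 1.
Since f(n) = O(n^1) is polynomially smaller than n^3, Case 1 applies.
T(n) = Theta(n^3).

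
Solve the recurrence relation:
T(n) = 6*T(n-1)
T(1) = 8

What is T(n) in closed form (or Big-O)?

Each step multiplies by 6. T(n) = T(1)*6^(n-1) = 8*6^(n-1).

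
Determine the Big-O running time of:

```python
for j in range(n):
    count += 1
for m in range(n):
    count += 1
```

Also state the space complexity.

Time complexity: O(n).
Space complexity: O(1).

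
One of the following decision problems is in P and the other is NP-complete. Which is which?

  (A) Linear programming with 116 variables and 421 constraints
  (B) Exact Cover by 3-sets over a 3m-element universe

(A) is P: the ellipsoid and interior-point methods run in polynomial time.
(B) is NP-complete: one of Karp's 21 NP-complete problems.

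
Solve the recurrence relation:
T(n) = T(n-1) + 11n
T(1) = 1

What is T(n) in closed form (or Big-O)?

Unrolling: T(n) = 1 + 11*(2 + 3 + ... + n) = 1 + 11*(n(n+1)/2 - 1) = O(n^2).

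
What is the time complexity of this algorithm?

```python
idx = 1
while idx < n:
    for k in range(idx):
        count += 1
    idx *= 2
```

Time complexity: O(n).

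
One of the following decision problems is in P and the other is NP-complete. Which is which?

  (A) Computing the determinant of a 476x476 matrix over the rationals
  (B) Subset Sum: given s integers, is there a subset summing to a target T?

(A) is P: Gaussian elimination runs in O(n^3).
(B) is NP-complete: one of Karp's 21 NP-complete problems.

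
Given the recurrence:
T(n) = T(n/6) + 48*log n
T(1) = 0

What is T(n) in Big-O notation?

Each of the log_6(n) levels adds O(log n). T(n) = O(log^2 n).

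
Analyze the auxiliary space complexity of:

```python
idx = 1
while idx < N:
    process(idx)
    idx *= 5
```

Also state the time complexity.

Space complexity: O(1).
Only a constant amount of auxiliary storage is used; nothing grows with n.
Time complexity: O(log n).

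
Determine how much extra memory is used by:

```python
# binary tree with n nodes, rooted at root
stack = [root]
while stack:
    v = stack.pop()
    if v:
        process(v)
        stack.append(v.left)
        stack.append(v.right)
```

Space complexity: O(n).
Auxiliary storage grows linearly with the input size n in the worst case.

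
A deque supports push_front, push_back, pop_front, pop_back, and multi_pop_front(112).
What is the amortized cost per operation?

Assign 2 credits to each push operation. A pop uses 1 saved credit. multi_pop_front(112) uses up to 112 saved credits from previous pushes. Credits never go negative. Amortized cost is O(1).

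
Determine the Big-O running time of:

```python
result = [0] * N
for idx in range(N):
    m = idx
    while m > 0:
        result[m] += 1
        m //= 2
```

Time complexity: O(n log n).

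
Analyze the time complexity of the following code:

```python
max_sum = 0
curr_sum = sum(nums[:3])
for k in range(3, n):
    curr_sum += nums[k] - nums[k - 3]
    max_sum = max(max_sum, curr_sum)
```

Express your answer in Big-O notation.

Time complexity: O(n).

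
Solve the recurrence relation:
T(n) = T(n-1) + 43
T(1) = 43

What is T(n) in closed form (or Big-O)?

Unrolling: T(n) = T(n-1) + 43 = T(n-2) + 2*43 = ... = T(1) + (n-1)*43 = 43 + (n-1)*43 = 43n.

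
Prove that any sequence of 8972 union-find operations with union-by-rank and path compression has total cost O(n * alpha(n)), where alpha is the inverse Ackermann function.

Using Tarjan's analysis with rank-based potential function. Union-by-rank keeps tree height O(log n). Path compression flattens paths during find. For n = 8972 operations, total cost is O(n * alpha(n)), effectively O(n) since alpha grows incredibly slowly.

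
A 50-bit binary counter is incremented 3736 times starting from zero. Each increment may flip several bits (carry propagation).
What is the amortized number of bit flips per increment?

Bit i flips on every 2^i-th increment, so over 3736 increments bit i flips floor(3736/2^i) times. Summing over i: total flips < 2 * 3736. Amortized: < 2 = O(1) per increment.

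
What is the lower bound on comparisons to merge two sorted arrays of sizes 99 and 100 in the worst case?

Adversary: with |99 - 100| <= 1 the inputs can be fully interleaved so that every adjacent pair in the merged output comes from different arrays. Then each of the 198 adjacent pairs must be directly compared, or the algorithm cannot determine their relative order. Standard merge meets this bound.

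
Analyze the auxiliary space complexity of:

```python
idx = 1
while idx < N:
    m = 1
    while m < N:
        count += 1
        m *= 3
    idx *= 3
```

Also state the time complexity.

Space complexity: O(1).
Only a constant amount of auxiliary storage is used; nothing grows with n.
Time complexity: O(log^2 n).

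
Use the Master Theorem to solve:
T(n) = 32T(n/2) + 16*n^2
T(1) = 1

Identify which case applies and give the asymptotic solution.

a=32, b=2, f(n)=16*n^2.
log_2(32) = 5 > 2.
Since f(n) = O(n^2) is polynomially smaller than n^5, Case 1 applies.
T(n) = Theta(n^5).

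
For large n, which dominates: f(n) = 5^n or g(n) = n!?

g(n) = n! grows faster: n!/5^n -> infinity by Stirling.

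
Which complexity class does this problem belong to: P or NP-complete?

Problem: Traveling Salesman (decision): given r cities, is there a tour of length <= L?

This problem is NP-complete: reduces from Hamiltonian Cycle.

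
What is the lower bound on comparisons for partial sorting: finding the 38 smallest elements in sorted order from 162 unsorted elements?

Finding 38 smallest of 162 in sorted order: Omega(162) to identify the 38 smallest, plus Omega(38 log 38) to sort them. Total: Omega(n + k log k).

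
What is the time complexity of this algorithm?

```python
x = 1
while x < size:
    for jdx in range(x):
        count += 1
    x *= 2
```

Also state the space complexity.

Time complexity: O(n).
Space complexity: O(1).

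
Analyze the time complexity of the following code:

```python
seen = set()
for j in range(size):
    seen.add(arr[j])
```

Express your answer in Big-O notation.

Time complexity: O(n).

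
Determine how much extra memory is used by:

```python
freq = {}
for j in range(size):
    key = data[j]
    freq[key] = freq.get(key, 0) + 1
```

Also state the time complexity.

Space complexity: O(n).
Auxiliary storage grows linearly with the input size n in the worst case.
Time complexity: O(n).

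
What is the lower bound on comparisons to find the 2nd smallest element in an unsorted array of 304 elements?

Finding the 2nd smallest of 304 elements requires Omega(n) comparisons. Every element must participate in at least one comparison; otherwise it could be the 2nd smallest.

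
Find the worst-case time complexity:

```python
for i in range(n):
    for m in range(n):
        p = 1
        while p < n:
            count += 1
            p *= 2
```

Time complexity: O(n^2 log n).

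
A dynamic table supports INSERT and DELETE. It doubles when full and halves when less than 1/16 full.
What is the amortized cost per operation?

Using potential function Phi = |2*num_items - table_size| when load > 1/2, and Phi = table_size/2 - num_items otherwise. The gap of 1/16 vs 1/2 for shrinking prevents thrashing. Both insert and delete have O(1) amortized cost.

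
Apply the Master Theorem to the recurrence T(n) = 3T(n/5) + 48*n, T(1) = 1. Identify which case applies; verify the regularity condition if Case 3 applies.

a=3, b=5, f(n)=48*n.
log_5(3) = 0.6826 < 1.
f(n) = Omega(n^(0.6826+epsilon)) for some epsilon > 0, so Case 3 is the candidate.
Regularity: a*f(n/b) = 3*48*(n/5)^1 = (3/5)*48*n^1 <= c*f(n) with c = 3/5 < 1. Satisfied.
Case 3: T(n) = Theta(n).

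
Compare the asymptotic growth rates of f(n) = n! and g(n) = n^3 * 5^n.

f(n) = n! grows faster: by Stirling n! ~ (n/e)^n sqrt(2*pi*n); (n/e)^n eventually dominates n^3 * 5^n.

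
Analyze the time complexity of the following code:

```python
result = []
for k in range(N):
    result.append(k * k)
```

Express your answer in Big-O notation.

Time complexity: O(n).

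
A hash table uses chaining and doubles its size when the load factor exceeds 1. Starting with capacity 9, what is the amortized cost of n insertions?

Rehashing occurs when load exceeds 1. Total rehash cost is geometric series summing to O(n). Each insertion itself is O(1). Amortized: O(1).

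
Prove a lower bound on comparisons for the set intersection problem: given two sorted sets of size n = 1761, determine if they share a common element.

For two sorted arrays of size n = 1761, any correct algorithm must examine Omega(n) elements. If fewer are examined, an adversary places a common element in an unexamined gap. A merge-based scan achieves O(n), so the bound is tight.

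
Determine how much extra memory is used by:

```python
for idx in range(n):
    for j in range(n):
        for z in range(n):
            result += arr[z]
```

Space complexity: O(1).
Only a constant amount of auxiliary storage is used; nothing grows with n.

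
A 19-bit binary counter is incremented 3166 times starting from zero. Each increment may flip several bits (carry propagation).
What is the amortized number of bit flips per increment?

Bit i flips on every 2^i-th increment, so over 3166 increments bit i flips floor(3166/2^i) times. Summing over i: total flips < 2 * 3166. Amortized: < 2 = O(1) per increment.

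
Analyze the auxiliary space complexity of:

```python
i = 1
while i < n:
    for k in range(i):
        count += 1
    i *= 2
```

Space complexity: O(1).
Only a constant amount of auxiliary storage is used; nothing grows with n.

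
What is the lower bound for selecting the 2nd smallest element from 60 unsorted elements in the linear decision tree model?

Selecting the 2nd smallest of 60 elements requires Omega(n) comparisons. Every element must be compared at least once. The BFPRT algorithm achieves O(n), making this tight.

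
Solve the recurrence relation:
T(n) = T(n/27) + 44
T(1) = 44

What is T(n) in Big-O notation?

Each step divides n by 27 and adds 44. After log_27(n) steps, T(n) = O(log n).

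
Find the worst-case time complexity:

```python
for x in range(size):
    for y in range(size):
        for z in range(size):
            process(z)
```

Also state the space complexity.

Time complexity: O(n^3).
Space complexity: O(1).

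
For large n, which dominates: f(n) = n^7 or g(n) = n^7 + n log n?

f(n) = n^7 and g(n) = n^7 + n log n are Theta of each other: the lower-order n log n term is o(n^7); both are Theta(n^7).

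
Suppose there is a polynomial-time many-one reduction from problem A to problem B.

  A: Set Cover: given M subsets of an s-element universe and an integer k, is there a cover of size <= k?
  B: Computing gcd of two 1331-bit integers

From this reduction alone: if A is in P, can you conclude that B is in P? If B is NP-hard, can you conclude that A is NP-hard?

A poly-time reduction A <=_p B transfers tractability DOWN (B easy => A easy) and hardness UP (A hard => B hard), not the reverse.
From A in P, the reduction alone does NOT give B in P: any problem in P trivially reduces to SAT, yet SAT is not known to be in P.
From B NP-hard, the reduction alone does NOT give A NP-hard: again, easy problems reduce to hard ones.
(Here in fact A is NP-complete and B is in P, so no such reduction is known -- its existence would imply P = NP; the analysis concerns only what the assumed reduction would or would not let you conclude.)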